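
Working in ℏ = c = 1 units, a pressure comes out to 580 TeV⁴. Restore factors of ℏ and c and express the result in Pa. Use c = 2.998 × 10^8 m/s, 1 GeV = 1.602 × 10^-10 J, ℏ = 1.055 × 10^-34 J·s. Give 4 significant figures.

Pressure is [E]/[L]³ = [E]⁴/(ℏc)³.
1 GeV⁴ → 1/(ℏc)³ × (1 GeV in J)⁴ = 2.082 × 10^37 Pa.
Convert the energy scale: 580 TeV⁴ = 5.80 × 10^14 GeV⁴.
Result: 5.80 × 10^14 × 2.082 × 10^37 = 1.207 × 10^52 Pa.

1.207 × 10^52 Pa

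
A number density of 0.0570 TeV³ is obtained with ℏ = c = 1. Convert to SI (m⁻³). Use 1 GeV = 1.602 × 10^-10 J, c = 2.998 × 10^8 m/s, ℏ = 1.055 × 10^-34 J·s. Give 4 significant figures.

Number density is [L]⁻³ = [E]³/(ℏc)³.
1 GeV³ → 1/(ℏc)³ × (1 GeV in J)³ = 1.299 × 10^47 m⁻³.
Convert the energy scale: 0.0570 TeV³ = 5.70 × 10^7 GeV³.
Result: 5.70 × 10^7 × 1.299 × 10^47 = 7.406 × 10^54 m⁻³.

7.406 × 10^54 m⁻³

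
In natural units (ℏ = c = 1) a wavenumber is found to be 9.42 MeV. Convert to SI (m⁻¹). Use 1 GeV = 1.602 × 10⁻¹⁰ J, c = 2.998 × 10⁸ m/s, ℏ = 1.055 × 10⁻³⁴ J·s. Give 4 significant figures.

Inverse length is [E]/(ℏc).
1 GeV → 1/(ℏc) × (1 GeV in J) = 5.065 × 10¹⁵ m⁻¹.
Convert the energy scale: 9.42 MeV = 9.42 × 10⁻³ GeV.
Result: 9.42 × 10⁻³ × 5.065 × 10¹⁵ = 4.771 × 10¹³ m⁻¹.

4.771 × 10¹³ m⁻¹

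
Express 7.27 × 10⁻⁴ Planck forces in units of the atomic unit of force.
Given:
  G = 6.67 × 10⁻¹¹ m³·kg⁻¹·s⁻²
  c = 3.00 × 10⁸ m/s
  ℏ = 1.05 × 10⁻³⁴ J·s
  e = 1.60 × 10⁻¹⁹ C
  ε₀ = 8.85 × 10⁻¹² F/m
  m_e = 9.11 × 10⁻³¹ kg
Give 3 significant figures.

1.06 × 10⁴⁸

Planck force: F_P = c⁴/G = 1.21 × 10⁴⁴ N
atomic unit of force: F_au = E_h/a₀ = m_e²e⁶/((4πε₀)³ℏ⁴) = 8.33 × 10⁻⁸ N
7.27 × 10⁻⁴ × 1.21 × 10⁴⁴ / 8.33 × 10⁻⁸ = 1.06 × 10⁴⁸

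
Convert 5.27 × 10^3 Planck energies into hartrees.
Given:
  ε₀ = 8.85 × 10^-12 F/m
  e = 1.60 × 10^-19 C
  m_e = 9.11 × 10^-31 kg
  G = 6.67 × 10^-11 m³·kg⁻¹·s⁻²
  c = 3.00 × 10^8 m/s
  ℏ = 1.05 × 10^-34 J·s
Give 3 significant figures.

2.35 × 10^30

Planck energy: E_P = √(ℏc⁵/G) = 1.96 × 10^9 J
hartree: E_h = m_e e⁴/(4πε₀ℏ)² = 4.38 × 10^-18 J
5.27 × 10^3 × 1.96 × 10^9 / 4.38 × 10^-18 = 2.35 × 10^30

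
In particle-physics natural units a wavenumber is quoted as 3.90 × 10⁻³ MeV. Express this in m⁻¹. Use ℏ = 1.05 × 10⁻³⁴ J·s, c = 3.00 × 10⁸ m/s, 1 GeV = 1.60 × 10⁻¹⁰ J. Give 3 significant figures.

Inverse length is [E]/(ℏc).
1 GeV → 1/(ℏc) × (1 GeV in J) = 5.08 × 10¹⁵ m⁻¹.
Convert the energy scale: 3.90 × 10⁻³ MeV = 3.90 × 10⁻⁶ GeV.
Result: 3.90 × 10⁻⁶ × 5.08 × 10¹⁵ = 1.98 × 10¹⁰ m⁻¹.

1.98 × 10¹⁰ m⁻¹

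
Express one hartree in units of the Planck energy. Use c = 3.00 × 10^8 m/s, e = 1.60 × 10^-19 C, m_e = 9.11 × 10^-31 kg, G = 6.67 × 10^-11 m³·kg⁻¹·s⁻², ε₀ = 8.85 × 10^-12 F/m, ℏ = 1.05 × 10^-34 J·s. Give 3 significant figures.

2.24 × 10^-27

hartree: E_h = m_e e⁴/(4πε₀ℏ)² = 4.38 × 10^-18 J
Planck energy: E_P = √(ℏc⁵/G) = 1.96 × 10^9 J
ratio = 4.38 × 10^-18 / 1.96 × 10^9 = 2.24 × 10^-27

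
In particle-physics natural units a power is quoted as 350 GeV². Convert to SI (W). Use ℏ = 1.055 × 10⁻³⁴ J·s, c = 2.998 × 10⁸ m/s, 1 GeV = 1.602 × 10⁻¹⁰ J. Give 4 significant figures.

8.514 × 10¹⁶ W

Power is [E]/[T] = [E]²/ℏ.
1 GeV² → 1/ℏ × (1 GeV in J)² = 2.433 × 10¹⁴ W.
Result: 350 × 2.433 × 10¹⁴ = 8.514 × 10¹⁶ W.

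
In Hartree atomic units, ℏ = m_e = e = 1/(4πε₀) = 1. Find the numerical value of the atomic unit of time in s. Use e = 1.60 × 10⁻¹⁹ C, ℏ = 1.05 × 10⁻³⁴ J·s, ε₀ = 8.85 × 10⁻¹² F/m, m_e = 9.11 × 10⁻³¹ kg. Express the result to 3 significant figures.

2.40 × 10⁻¹⁷ s

From ℏ = m_e = e = 1/(4πε₀) = 1 the time scale is τ_au = (4πε₀)²ℏ³/(m_e e⁴).
E_h = 4.38 × 10⁻¹⁸ J
ℏ/E_h = 2.40 × 10⁻¹⁷ s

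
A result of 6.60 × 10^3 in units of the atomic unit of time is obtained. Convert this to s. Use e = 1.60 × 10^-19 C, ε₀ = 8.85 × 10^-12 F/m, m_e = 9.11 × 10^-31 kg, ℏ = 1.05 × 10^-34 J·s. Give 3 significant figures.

1.58 × 10^-13 s

One atomic unit of time: τ_au = (4πε₀)²ℏ³/(m_e e⁴) = 2.40 × 10^-17 s.
6.60 × 10^3 × 2.40 × 10^-17 s = 1.58 × 10^-13 s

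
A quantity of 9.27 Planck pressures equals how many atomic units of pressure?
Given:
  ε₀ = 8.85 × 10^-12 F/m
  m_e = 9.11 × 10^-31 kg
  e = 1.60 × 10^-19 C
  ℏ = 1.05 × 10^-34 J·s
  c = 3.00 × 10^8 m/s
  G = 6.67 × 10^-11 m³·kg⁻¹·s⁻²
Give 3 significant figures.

1.44 × 10^101

Planck pressure: p_P = c⁷/(ℏG²) = 4.68 × 10^113 Pa
atomic unit of pressure: P_au = E_h/a₀³ = m_e⁴e¹⁰/((4πε₀)⁵ℏ⁸) = 3.01 × 10^13 Pa
9.27 × 4.68 × 10^113 / 3.01 × 10^13 = 1.44 × 10^101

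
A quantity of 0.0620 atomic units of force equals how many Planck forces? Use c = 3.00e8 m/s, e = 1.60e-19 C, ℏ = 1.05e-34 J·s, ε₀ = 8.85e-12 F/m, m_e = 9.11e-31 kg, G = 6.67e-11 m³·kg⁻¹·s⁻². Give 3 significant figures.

4.25e-53

atomic unit of force: F_au = E_h/a₀ = m_e²e⁶/((4πε₀)³ℏ⁴) = 8.33e-8 N
Planck force: F_P = c⁴/G = 1.21e44 N
0.0620 × 8.33e-8 / 1.21e44 = 4.25e-53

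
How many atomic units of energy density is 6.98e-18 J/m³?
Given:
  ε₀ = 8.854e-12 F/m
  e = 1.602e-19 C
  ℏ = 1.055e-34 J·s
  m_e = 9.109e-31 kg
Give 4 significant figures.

2.383e-31

atomic unit of energy density: u_au = E_h/a₀³ = m_e⁴e¹⁰/((4πε₀)⁵ℏ⁸) = 2.929e13 J/m³.
6.98e-18 / 2.929e13 = 2.383e-31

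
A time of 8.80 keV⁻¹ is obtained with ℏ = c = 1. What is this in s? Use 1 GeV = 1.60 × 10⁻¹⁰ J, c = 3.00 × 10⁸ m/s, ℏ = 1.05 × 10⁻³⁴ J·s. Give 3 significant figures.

A time is [E]⁻¹ in ℏ=c=1; restore one factor of ℏ.
1 GeV⁻¹ → ℏ × (1 GeV in J)⁻¹ = 6.56 × 10⁻²⁵ s.
Convert the energy scale: 8.80 keV⁻¹ = 8.80 × 10⁶ GeV⁻¹.
Result: 8.80 × 10⁶ × 6.56 × 10⁻²⁵ = 5.78 × 10⁻¹⁸ s.

5.78 × 10⁻¹⁸ s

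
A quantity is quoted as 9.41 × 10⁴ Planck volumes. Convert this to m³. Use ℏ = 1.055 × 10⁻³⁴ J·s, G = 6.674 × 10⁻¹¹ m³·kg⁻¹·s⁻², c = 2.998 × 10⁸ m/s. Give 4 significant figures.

3.975 × 10⁻¹⁰⁰ m³

One Planck volume: V_P = (ℏG/c³)^(3/2) = 4.224 × 10⁻¹⁰⁵ m³.
9.41 × 10⁴ × 4.224 × 10⁻¹⁰⁵ m³ = 3.975 × 10⁻¹⁰⁰ m³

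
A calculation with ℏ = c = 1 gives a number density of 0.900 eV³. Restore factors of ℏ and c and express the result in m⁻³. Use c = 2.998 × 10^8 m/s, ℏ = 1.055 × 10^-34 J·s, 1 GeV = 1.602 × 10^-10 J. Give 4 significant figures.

1.169 × 10^20 m⁻³

Number density is [L]⁻³ = [E]³/(ℏc)³.
1 GeV³ → 1/(ℏc)³ × (1 GeV in J)³ = 1.299 × 10^47 m⁻³.
Convert the energy scale: 0.900 eV³ = 9.00 × 10^-28 GeV³.
Result: 9.00 × 10^-28 × 1.299 × 10^47 = 1.169 × 10^20 m⁻³.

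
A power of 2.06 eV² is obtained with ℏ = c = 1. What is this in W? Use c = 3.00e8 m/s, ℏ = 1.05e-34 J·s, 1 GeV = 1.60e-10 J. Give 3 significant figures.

Power is [E]/[T] = [E]²/ℏ.
1 GeV² → 1/ℏ × (1 GeV in J)² = 2.44e14 W.
Convert the energy scale: 2.06 eV² = 2.06e-18 GeV².
Result: 2.06e-18 × 2.44e14 = 5.02e-4 W.

5.02e-4 W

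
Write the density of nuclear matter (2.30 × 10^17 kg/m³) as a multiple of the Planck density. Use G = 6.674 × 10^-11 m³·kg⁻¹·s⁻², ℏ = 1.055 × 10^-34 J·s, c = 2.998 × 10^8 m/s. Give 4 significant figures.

4.463 × 10^-80

Planck density: ρ_P = c⁵/(ℏG²) = 5.154 × 10^96 kg/m³.
2.30 × 10^17 / 5.154 × 10^96 = 4.463 × 10^-80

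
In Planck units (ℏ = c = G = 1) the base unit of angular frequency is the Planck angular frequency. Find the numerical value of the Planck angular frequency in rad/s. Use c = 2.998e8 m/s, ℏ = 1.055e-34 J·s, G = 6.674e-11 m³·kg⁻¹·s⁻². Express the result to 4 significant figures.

ω_P = √(c⁵/(ℏG))
  = √(3.440e86)
  = 1.855e43 rad/s

1.855e43 rad/s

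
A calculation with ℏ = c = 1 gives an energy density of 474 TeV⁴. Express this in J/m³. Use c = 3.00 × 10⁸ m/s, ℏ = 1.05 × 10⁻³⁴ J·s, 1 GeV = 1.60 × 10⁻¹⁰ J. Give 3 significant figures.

[E]/[L]³ = [E]⁴/(ℏc)³; restore (ℏc)⁻³.
1 GeV⁴ → 1/(ℏc)³ × (1 GeV in J)⁴ = 2.10 × 10³⁷ J/m³.
Convert the energy scale: 474 TeV⁴ = 4.74 × 10¹⁴ GeV⁴.
Result: 4.74 × 10¹⁴ × 2.10 × 10³⁷ = 9.94 × 10⁵¹ J/m³.

9.94 × 10⁵¹ J/m³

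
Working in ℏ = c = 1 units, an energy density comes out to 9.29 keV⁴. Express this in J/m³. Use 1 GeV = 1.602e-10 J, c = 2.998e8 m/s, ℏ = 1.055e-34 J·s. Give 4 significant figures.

[E]/[L]³ = [E]⁴/(ℏc)³; restore (ℏc)⁻³.
1 GeV⁴ → 1/(ℏc)³ × (1 GeV in J)⁴ = 2.082e37 J/m³.
Convert the energy scale: 9.29 keV⁴ = 9.29e-24 GeV⁴.
Result: 9.29e-24 × 2.082e37 = 1.934e14 J/m³.

1.934e14 J/m³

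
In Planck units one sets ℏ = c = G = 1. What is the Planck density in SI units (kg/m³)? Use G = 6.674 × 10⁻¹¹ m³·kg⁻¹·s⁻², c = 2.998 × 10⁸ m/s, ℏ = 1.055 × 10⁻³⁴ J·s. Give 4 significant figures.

5.154 × 10⁹⁶ kg/m³

ρ_P = c⁵/(ℏG²)
  = 2.422 × 10⁴² / 4.699 × 10⁻⁵⁵
  = 5.154 × 10⁹⁶ kg/m³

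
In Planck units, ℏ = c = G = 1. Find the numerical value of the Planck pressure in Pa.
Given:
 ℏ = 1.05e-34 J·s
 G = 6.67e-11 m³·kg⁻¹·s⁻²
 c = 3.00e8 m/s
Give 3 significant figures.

4.68e113 Pa

The unique combination of the constants set to 1 with dimensions of pressure is p_P = c⁷/(ℏG²).
  = 2.19e59 / 4.67e-55
  = 4.68e113 Pa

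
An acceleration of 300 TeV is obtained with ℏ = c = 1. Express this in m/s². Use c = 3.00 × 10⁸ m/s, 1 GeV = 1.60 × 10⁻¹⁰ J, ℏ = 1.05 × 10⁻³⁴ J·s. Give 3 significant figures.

Acceleration is [L]/[T]² = c·[E]/ℏ.
1 GeV → c/ℏ × (1 GeV in J) = 4.57 × 10³² m/s².
Convert the energy scale: 300 TeV = 3.00 × 10⁵ GeV.
Result: 3.00 × 10⁵ × 4.57 × 10³² = 1.37 × 10³⁸ m/s².

1.37 × 10³⁸ m/s²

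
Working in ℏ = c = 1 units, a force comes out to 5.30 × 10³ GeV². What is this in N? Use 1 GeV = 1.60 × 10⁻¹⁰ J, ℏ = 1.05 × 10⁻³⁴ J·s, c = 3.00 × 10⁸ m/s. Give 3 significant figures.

Force is [E]/[L] = [E]²/(ℏc); restore (ℏc)⁻¹.
1 GeV² → 1/(ℏc) × (1 GeV in J)² = 8.13 × 10⁵ N.
Result: 5.30 × 10³ × 8.13 × 10⁵ = 4.31 × 10⁹ N.

4.31 × 10⁹ N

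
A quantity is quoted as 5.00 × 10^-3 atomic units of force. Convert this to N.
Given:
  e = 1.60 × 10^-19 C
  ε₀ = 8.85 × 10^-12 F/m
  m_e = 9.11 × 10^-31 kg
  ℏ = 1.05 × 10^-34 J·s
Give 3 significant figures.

One atomic unit of force: F_au = E_h/a₀ = m_e²e⁶/((4πε₀)³ℏ⁴) = 8.33 × 10^-8 N.
5.00 × 10^-3 × 8.33 × 10^-8 N = 4.16 × 10^-10 N

4.16 × 10^-10 N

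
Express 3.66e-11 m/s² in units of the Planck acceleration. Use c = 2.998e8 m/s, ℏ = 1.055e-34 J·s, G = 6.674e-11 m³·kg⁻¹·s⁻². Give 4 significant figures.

6.582e-63

Planck acceleration: a_P = √(c⁷/(ℏG)) = 5.560e51 m/s².
3.66e-11 / 5.560e51 = 6.582e-63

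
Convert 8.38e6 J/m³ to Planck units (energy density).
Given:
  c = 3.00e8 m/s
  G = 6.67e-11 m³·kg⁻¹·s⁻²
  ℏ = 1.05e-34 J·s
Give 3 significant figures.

Planck energy density: u_P = c⁷/(ℏG²) = 4.68e113 J/m³.
8.38e6 / 4.68e113 = 1.79e-107

1.79e-107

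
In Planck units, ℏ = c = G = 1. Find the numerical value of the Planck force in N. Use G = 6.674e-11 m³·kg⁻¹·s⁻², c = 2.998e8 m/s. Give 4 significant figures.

1.210e44 N

The unique combination of the constants set to 1 with dimensions of force is F_P = c⁴/G.
  = 8.078e33 / 6.674e-11
  = 1.210e44 N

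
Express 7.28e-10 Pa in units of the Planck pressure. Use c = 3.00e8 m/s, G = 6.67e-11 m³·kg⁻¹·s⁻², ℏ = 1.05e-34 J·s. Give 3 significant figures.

1.55e-123

Planck pressure: p_P = c⁷/(ℏG²) = 4.68e113 Pa.
7.28e-10 / 4.68e113 = 1.55e-123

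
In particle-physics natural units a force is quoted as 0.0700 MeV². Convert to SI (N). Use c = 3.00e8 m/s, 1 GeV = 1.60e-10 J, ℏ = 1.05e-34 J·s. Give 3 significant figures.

Force is [E]/[L] = [E]²/(ℏc); restore (ℏc)⁻¹.
1 GeV² → 1/(ℏc) × (1 GeV in J)² = 8.13e5 N.
Convert the energy scale: 0.0700 MeV² = 7.00e-8 GeV².
Result: 7.00e-8 × 8.13e5 = 0.0569 N.

0.0569 N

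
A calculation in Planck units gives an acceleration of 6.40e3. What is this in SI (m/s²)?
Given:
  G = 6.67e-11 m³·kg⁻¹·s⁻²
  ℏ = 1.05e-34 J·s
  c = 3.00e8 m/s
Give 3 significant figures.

One Planck acceleration: a_P = √(c⁷/(ℏG)) = 5.59e51 m/s².
6.40e3 × 5.59e51 m/s² = 3.58e55 m/s²

3.58e55 m/s²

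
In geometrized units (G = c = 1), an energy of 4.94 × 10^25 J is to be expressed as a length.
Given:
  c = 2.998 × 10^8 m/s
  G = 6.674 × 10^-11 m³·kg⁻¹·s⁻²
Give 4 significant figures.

4.081 × 10^-19 m

Energy → length via G/c⁴.
4.94 × 10^25 J × (G/c⁴) = 4.081 × 10^-19 m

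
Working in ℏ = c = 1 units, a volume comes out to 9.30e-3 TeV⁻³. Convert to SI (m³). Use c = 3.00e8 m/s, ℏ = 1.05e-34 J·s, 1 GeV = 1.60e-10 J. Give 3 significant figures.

7.10e-59 m³

Volume is [L]³ = [E]⁻³·(ℏc)³.
1 GeV⁻³ → (ℏc)³ × (1 GeV in J)⁻³ = 7.63e-48 m³.
Convert the energy scale: 9.30e-3 TeV⁻³ = 9.30e-12 GeV⁻³.
Result: 9.30e-12 × 7.63e-48 = 7.10e-59 m³.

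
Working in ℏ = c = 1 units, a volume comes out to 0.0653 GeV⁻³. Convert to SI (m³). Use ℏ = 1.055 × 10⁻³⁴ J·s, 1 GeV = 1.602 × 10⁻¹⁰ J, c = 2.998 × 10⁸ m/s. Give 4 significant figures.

Volume is [L]³ = [E]⁻³·(ℏc)³.
1 GeV⁻³ → (ℏc)³ × (1 GeV in J)⁻³ = 7.696 × 10⁻⁴⁸ m³.
Result: 0.0653 × 7.696 × 10⁻⁴⁸ = 5.025 × 10⁻⁴⁹ m³.

5.025 × 10⁻⁴⁹ m³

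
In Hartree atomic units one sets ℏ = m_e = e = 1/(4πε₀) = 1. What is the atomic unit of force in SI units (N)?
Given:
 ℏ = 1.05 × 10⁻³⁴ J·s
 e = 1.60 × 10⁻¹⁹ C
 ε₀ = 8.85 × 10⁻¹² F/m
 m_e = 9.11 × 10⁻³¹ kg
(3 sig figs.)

F_au = E_h/a₀ = m_e²e⁶/((4πε₀)³ℏ⁴)
E_h = 4.38 × 10⁻¹⁸ J
a₀ = 5.26 × 10⁻¹¹ m
E_h/a₀ = 8.33 × 10⁻⁸ N

8.33 × 10⁻⁸ N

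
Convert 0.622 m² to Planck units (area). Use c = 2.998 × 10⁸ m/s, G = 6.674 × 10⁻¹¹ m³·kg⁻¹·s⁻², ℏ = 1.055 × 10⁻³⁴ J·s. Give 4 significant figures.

Planck area: A_P = ℏG/c³ = 2.613 × 10⁻⁷⁰ m².
0.622 / 2.613 × 10⁻⁷⁰ = 2.380 × 10⁶⁹

2.380 × 10⁶⁹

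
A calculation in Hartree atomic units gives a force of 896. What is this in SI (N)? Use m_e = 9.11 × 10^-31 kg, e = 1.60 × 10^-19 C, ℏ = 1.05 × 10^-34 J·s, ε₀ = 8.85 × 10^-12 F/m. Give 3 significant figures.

7.46 × 10^-5 N

One atomic unit of force: F_au = E_h/a₀ = m_e²e⁶/((4πε₀)³ℏ⁴) = 8.33 × 10^-8 N.
896 × 8.33 × 10^-8 N = 7.46 × 10^-5 N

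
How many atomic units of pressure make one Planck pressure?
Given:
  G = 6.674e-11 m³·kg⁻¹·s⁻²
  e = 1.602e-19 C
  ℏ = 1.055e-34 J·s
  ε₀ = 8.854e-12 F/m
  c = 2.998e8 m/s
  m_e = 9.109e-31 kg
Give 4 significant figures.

1.581e100

Planck pressure: p_P = c⁷/(ℏG²) = 4.632e113 Pa
atomic unit of pressure: P_au = E_h/a₀³ = m_e⁴e¹⁰/((4πε₀)⁵ℏ⁸) = 2.929e13 Pa
ratio = 4.632e113 / 2.929e13 = 1.581e100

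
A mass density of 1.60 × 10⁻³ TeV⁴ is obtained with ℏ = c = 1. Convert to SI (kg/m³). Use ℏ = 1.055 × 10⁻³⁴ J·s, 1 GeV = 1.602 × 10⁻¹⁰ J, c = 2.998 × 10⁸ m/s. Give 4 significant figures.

3.706 × 10²⁹ kg/m³

Mass density is [E]/(c²[L]³) = [E]⁴/(ℏ³c⁵).
1 GeV⁴ → 1/(ℏ³c⁵) × (1 GeV in J)⁴ = 2.316 × 10²⁰ kg/m³.
Convert the energy scale: 1.60 × 10⁻³ TeV⁴ = 1.60 × 10⁹ GeV⁴.
Result: 1.60 × 10⁹ × 2.316 × 10²⁰ = 3.706 × 10²⁹ kg/m³.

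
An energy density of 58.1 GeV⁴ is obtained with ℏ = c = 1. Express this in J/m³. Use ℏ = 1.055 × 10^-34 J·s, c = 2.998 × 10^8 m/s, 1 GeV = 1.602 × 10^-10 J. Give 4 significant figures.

[E]/[L]³ = [E]⁴/(ℏc)³; restore (ℏc)⁻³.
1 GeV⁴ → 1/(ℏc)³ × (1 GeV in J)⁴ = 2.082 × 10^37 J/m³.
Result: 58.1 × 2.082 × 10^37 = 1.209 × 10^39 J/m³.

1.209 × 10^39 J/m³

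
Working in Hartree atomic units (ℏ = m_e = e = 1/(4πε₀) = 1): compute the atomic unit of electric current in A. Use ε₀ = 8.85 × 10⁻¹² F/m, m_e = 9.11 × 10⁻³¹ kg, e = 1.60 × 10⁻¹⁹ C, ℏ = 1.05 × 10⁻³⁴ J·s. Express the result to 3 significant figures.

The unique combination of the constants set to 1 with dimensions of current is I_au = e E_h/ℏ = m_e e⁵/((4πε₀)²ℏ³).
E_h = 4.38 × 10⁻¹⁸ J
e·E_h/ℏ = 6.67 × 10⁻³ A

6.67 × 10⁻³ A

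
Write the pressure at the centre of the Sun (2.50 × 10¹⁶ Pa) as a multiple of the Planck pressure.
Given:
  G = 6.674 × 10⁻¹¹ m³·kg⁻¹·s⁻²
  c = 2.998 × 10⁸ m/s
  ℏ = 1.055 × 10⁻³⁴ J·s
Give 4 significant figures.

Planck pressure: p_P = c⁷/(ℏG²) = 4.632 × 10¹¹³ Pa.
2.50 × 10¹⁶ / 4.632 × 10¹¹³ = 5.397 × 10⁻⁹⁸

5.397 × 10⁻⁹⁸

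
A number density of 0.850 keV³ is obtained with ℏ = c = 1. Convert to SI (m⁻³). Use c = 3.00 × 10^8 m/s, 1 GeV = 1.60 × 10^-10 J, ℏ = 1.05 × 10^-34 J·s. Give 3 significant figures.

Number density is [L]⁻³ = [E]³/(ℏc)³.
1 GeV³ → 1/(ℏc)³ × (1 GeV in J)³ = 1.31 × 10^47 m⁻³.
Convert the energy scale: 0.850 keV³ = 8.50 × 10^-19 GeV³.
Result: 8.50 × 10^-19 × 1.31 × 10^47 = 1.11 × 10^29 m⁻³.

1.11 × 10^29 m⁻³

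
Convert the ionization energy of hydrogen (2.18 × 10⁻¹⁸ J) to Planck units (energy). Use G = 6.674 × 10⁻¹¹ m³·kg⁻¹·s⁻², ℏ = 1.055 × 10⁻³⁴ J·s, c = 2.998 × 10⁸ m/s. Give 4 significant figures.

Planck energy: E_P = √(ℏc⁵/G) = 1.957 × 10⁹ J.
2.18 × 10⁻¹⁸ / 1.957 × 10⁹ = 1.114 × 10⁻²⁷

1.114 × 10⁻²⁷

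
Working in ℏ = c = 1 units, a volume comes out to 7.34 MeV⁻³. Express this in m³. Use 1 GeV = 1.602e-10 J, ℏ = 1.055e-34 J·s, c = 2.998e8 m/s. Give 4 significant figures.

5.649e-38 m³

Volume is [L]³ = [E]⁻³·(ℏc)³.
1 GeV⁻³ → (ℏc)³ × (1 GeV in J)⁻³ = 7.696e-48 m³.
Convert the energy scale: 7.34 MeV⁻³ = 7.34e9 GeV⁻³.
Result: 7.34e9 × 7.696e-48 = 5.649e-38 m³.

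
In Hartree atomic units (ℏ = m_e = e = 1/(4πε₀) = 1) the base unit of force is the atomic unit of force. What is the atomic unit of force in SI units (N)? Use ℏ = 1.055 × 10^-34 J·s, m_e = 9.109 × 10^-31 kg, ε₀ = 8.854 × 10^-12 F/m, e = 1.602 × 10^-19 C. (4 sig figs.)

F_au = E_h/a₀ = m_e²e⁶/((4πε₀)³ℏ⁴)
E_h = 4.354 × 10^-18 J
a₀ = 5.297 × 10^-11 m
E_h/a₀ = 8.220 × 10^-8 N

8.220 × 10^-8 N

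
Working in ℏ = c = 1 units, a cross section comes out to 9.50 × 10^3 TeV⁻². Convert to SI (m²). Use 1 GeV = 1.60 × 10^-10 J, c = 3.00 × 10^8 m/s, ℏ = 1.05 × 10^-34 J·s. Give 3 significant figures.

3.68 × 10^-34 m²

Area is [L]² = [E]⁻²·(ℏc)²; restore (ℏc)².
1 GeV⁻² → (ℏc)² × (1 GeV in J)⁻² = 3.88 × 10^-32 m².
Convert the energy scale: 9.50 × 10^3 TeV⁻² = 9.50 × 10^-3 GeV⁻².
Result: 9.50 × 10^-3 × 3.88 × 10^-32 = 3.68 × 10^-34 m².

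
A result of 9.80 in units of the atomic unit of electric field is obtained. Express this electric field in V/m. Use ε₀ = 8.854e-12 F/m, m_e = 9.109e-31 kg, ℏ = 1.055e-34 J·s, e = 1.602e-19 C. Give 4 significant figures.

One atomic unit of electric field: E_au = E_h/(e a₀) = m_e²e⁵/((4πε₀)³ℏ⁴) = 5.131e11 V/m.
9.80 × 5.131e11 V/m = 5.028e12 V/m

5.028e12 V/m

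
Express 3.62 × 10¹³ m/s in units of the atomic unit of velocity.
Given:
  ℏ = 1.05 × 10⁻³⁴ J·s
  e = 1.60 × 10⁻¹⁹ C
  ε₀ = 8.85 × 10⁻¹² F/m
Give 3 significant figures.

1.65 × 10⁷

atomic unit of velocity: v_au = e²/(4πε₀ℏ) = 2.19 × 10⁶ m/s.
3.62 × 10¹³ / 2.19 × 10⁶ = 1.65 × 10⁷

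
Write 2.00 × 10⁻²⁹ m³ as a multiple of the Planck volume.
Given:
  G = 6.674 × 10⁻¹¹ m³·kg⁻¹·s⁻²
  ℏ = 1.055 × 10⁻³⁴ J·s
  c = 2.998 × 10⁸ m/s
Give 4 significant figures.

4.735 × 10⁷⁵

Planck volume: V_P = (ℏG/c³)^(3/2) = 4.224 × 10⁻¹⁰⁵ m³.
2.00 × 10⁻²⁹ / 4.224 × 10⁻¹⁰⁵ = 4.735 × 10⁷⁵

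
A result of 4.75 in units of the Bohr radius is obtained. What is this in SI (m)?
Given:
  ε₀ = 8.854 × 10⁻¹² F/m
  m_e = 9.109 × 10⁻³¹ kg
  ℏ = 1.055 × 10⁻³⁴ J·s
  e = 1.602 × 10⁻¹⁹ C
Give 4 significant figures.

2.516 × 10⁻¹⁰ m

One Bohr radius: a₀ = 4πε₀ℏ²/(m_e e²) = 5.297 × 10⁻¹¹ m.
4.75 × 5.297 × 10⁻¹¹ m = 2.516 × 10⁻¹⁰ m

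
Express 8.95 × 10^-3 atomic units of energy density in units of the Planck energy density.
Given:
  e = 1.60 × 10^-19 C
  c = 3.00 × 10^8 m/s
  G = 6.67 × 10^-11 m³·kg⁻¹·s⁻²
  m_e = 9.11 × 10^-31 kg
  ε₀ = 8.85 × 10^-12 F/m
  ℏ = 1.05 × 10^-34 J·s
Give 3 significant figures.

5.76 × 10^-103

atomic unit of energy density: u_au = E_h/a₀³ = m_e⁴e¹⁰/((4πε₀)⁵ℏ⁸) = 3.01 × 10^13 J/m³
Planck energy density: u_P = c⁷/(ℏG²) = 4.68 × 10^113 J/m³
8.95 × 10^-3 × 3.01 × 10^13 / 4.68 × 10^113 = 5.76 × 10^-103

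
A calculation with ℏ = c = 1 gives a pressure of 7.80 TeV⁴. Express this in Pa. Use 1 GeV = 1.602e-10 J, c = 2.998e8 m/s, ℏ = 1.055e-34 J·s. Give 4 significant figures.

Pressure is [E]/[L]³ = [E]⁴/(ℏc)³.
1 GeV⁴ → 1/(ℏc)³ × (1 GeV in J)⁴ = 2.082e37 Pa.
Convert the energy scale: 7.80 TeV⁴ = 7.80e12 GeV⁴.
Result: 7.80e12 × 2.082e37 = 1.624e50 Pa.

1.624e50 Pa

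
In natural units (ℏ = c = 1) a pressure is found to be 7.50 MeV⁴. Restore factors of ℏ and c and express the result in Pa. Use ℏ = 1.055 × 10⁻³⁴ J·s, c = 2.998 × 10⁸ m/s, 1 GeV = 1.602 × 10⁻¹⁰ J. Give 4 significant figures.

Pressure is [E]/[L]³ = [E]⁴/(ℏc)³.
1 GeV⁴ → 1/(ℏc)³ × (1 GeV in J)⁴ = 2.082 × 10³⁷ Pa.
Convert the energy scale: 7.50 MeV⁴ = 7.50 × 10⁻¹² GeV⁴.
Result: 7.50 × 10⁻¹² × 2.082 × 10³⁷ = 1.561 × 10²⁶ Pa.

1.561 × 10²⁶ Pa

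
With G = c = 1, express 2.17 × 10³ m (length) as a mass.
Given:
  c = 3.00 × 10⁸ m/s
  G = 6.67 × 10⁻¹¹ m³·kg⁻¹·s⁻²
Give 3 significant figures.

2.93 × 10³⁰ kg

Length → mass via c²/G.
2.17 × 10³ m × (c²/G) = 2.93 × 10³⁰ kg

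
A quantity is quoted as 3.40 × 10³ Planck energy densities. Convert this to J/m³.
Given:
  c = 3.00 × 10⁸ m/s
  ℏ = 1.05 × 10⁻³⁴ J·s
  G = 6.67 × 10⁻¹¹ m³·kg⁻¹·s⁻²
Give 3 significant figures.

1.59 × 10¹¹⁷ J/m³

One Planck energy density: u_P = c⁷/(ℏG²) = 4.68 × 10¹¹³ J/m³.
3.40 × 10³ × 4.68 × 10¹¹³ J/m³ = 1.59 × 10¹¹⁷ J/m³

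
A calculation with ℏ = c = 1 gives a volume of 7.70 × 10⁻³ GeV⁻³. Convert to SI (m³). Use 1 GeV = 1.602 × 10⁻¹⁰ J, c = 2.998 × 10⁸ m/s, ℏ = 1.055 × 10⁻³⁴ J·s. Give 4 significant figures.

Volume is [L]³ = [E]⁻³·(ℏc)³.
1 GeV⁻³ → (ℏc)³ × (1 GeV in J)⁻³ = 7.696 × 10⁻⁴⁸ m³.
Result: 7.70 × 10⁻³ × 7.696 × 10⁻⁴⁸ = 5.926 × 10⁻⁵⁰ m³.

5.926 × 10⁻⁵⁰ m³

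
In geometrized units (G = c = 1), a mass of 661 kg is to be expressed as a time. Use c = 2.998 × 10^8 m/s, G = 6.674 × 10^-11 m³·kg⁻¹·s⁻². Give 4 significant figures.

1.637 × 10^-33 s

Mass → time via G/c³.
661 kg × (G/c³) = 1.637 × 10^-33 s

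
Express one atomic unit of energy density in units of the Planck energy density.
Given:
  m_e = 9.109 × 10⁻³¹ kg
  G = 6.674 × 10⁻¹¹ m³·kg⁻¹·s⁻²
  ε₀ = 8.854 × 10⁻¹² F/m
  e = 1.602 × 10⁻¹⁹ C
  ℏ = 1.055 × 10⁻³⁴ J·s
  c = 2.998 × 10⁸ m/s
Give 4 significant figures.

atomic unit of energy density: u_au = E_h/a₀³ = m_e⁴e¹⁰/((4πε₀)⁵ℏ⁸) = 2.929 × 10¹³ J/m³
Planck energy density: u_P = c⁷/(ℏG²) = 4.632 × 10¹¹³ J/m³
ratio = 2.929 × 10¹³ / 4.632 × 10¹¹³ = 6.323 × 10⁻¹⁰¹

6.323 × 10⁻¹⁰¹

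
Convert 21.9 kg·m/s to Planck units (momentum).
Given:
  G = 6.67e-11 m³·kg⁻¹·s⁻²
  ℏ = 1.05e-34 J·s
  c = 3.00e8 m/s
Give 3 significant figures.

3.36

Planck momentum: p_P = √(ℏc³/G) = 6.52 kg·m/s.
21.9 / 6.52 = 3.36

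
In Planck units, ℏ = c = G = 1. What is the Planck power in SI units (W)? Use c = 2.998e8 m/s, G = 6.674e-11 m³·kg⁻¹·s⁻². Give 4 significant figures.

From ℏ = c = G = 1 the power scale is P_P = c⁵/G.
  = 2.422e42 / 6.674e-11
  = 3.629e52 W

3.629e52 W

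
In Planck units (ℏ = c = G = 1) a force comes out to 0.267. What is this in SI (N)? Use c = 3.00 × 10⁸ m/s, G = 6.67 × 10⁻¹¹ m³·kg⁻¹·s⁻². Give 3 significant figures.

3.24 × 10⁴³ N

One Planck force: F_P = c⁴/G = 1.21 × 10⁴⁴ N.
0.267 × 1.21 × 10⁴⁴ N = 3.24 × 10⁴³ N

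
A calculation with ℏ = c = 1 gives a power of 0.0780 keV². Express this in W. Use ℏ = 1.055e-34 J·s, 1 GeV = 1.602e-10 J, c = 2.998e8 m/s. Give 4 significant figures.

18.97 W

Power is [E]/[T] = [E]²/ℏ.
1 GeV² → 1/ℏ × (1 GeV in J)² = 2.433e14 W.
Convert the energy scale: 0.0780 keV² = 7.80e-14 GeV².
Result: 7.80e-14 × 2.433e14 = 18.97 W.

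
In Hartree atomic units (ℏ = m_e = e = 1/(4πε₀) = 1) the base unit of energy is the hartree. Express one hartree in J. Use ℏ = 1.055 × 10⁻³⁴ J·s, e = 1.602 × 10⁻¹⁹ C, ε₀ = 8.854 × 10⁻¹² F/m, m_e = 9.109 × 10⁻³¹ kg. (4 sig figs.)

E_h = m_e e⁴/(4πε₀ℏ)²
  = 6.000 × 10⁻¹⁰⁶ / 1.378 × 10⁻⁸⁸
  = 4.354 × 10⁻¹⁸ J

4.354 × 10⁻¹⁸ J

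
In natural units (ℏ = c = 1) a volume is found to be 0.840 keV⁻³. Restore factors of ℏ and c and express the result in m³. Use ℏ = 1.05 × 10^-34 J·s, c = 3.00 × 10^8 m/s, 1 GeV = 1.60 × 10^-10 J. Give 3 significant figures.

6.41 × 10^-30 m³

Volume is [L]³ = [E]⁻³·(ℏc)³.
1 GeV⁻³ → (ℏc)³ × (1 GeV in J)⁻³ = 7.63 × 10^-48 m³.
Convert the energy scale: 0.840 keV⁻³ = 8.40 × 10^17 GeV⁻³.
Result: 8.40 × 10^17 × 7.63 × 10^-48 = 6.41 × 10^-30 m³.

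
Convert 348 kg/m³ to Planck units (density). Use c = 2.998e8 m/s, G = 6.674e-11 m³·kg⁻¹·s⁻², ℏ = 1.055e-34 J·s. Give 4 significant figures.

6.752e-95

Planck density: ρ_P = c⁵/(ℏG²) = 5.154e96 kg/m³.
348 / 5.154e96 = 6.752e-95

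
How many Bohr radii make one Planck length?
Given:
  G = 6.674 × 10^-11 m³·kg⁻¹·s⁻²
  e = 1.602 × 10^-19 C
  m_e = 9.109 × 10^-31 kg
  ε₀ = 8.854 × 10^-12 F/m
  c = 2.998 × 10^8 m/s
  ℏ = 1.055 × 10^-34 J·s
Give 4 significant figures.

Planck length: ℓ_P = √(ℏG/c³) = 1.616 × 10^-35 m
Bohr radius: a₀ = 4πε₀ℏ²/(m_e e²) = 5.297 × 10^-11 m
ratio = 1.616 × 10^-35 / 5.297 × 10^-11 = 3.051 × 10^-25

3.051 × 10^-25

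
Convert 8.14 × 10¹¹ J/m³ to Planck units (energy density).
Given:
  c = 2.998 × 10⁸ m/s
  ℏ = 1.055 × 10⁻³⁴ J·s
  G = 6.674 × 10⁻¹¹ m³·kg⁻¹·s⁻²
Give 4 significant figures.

Planck energy density: u_P = c⁷/(ℏG²) = 4.632 × 10¹¹³ J/m³.
8.14 × 10¹¹ / 4.632 × 10¹¹³ = 1.757 × 10⁻¹⁰²

1.757 × 10⁻¹⁰²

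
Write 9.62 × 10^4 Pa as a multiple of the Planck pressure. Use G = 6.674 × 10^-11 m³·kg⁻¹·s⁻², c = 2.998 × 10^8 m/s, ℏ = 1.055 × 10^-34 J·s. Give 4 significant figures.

Planck pressure: p_P = c⁷/(ℏG²) = 4.632 × 10^113 Pa.
9.62 × 10^4 / 4.632 × 10^113 = 2.077 × 10^-109

2.077 × 10^-109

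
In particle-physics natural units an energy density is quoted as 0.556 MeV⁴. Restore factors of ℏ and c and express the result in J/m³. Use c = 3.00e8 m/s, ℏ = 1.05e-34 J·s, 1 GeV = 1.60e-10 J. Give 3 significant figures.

1.17e25 J/m³

[E]/[L]³ = [E]⁴/(ℏc)³; restore (ℏc)⁻³.
1 GeV⁴ → 1/(ℏc)³ × (1 GeV in J)⁴ = 2.10e37 J/m³.
Convert the energy scale: 0.556 MeV⁴ = 5.56e-13 GeV⁴.
Result: 5.56e-13 × 2.10e37 = 1.17e25 J/m³.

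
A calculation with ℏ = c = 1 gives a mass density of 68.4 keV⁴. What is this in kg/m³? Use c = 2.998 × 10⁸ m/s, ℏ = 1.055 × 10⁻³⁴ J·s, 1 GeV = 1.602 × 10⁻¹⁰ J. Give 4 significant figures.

0.01584 kg/m³

Mass density is [E]/(c²[L]³) = [E]⁴/(ℏ³c⁵).
1 GeV⁴ → 1/(ℏ³c⁵) × (1 GeV in J)⁴ = 2.316 × 10²⁰ kg/m³.
Convert the energy scale: 68.4 keV⁴ = 6.84 × 10⁻²³ GeV⁴.
Result: 6.84 × 10⁻²³ × 2.316 × 10²⁰ = 0.01584 kg/m³.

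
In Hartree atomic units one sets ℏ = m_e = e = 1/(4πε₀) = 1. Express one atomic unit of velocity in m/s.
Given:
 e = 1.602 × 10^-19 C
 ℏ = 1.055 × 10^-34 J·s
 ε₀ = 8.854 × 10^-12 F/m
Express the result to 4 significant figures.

2.186 × 10^6 m/s

v_au = e²/(4πε₀ℏ)
  = 2.566 × 10^-38 / 1.174 × 10^-44
  = 2.186 × 10^6 m/s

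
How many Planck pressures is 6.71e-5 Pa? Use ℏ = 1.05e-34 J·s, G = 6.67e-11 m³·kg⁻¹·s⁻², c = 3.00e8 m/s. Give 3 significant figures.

Planck pressure: p_P = c⁷/(ℏG²) = 4.68e113 Pa.
6.71e-5 / 4.68e113 = 1.43e-118

1.43e-118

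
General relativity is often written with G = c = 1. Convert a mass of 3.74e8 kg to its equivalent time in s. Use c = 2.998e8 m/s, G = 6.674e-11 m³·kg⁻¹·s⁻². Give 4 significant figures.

Mass → time via G/c³.
3.74e8 kg × (G/c³) = 9.263e-28 s

9.263e-28 s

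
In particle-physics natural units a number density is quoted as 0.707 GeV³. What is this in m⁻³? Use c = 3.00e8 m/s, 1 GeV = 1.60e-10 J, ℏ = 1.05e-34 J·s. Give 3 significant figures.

9.27e46 m⁻³

Number density is [L]⁻³ = [E]³/(ℏc)³.
1 GeV³ → 1/(ℏc)³ × (1 GeV in J)³ = 1.31e47 m⁻³.
Result: 0.707 × 1.31e47 = 9.27e46 m⁻³.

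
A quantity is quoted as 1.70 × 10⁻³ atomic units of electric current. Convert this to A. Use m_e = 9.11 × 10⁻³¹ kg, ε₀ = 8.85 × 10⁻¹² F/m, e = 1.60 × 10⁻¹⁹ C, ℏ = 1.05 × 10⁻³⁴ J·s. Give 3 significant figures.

1.13 × 10⁻⁵ A

One atomic unit of electric current: I_au = e E_h/ℏ = m_e e⁵/((4πε₀)²ℏ³) = 6.67 × 10⁻³ A.
1.70 × 10⁻³ × 6.67 × 10⁻³ A = 1.13 × 10⁻⁵ A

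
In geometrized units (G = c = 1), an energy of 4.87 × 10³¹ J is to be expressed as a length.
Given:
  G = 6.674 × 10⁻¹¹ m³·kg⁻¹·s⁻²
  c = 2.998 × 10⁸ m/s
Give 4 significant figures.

4.023 × 10⁻¹³ m

Energy → length via G/c⁴.
4.87 × 10³¹ J × (G/c⁴) = 4.023 × 10⁻¹³ m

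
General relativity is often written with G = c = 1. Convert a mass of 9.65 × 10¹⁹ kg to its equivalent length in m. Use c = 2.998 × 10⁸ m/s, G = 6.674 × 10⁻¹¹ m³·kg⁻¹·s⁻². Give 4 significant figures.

7.166 × 10⁻⁸ m

In G = c = 1 units mass has dimensions of length; the conversion factor is G/c².
9.65 × 10¹⁹ kg × (G/c²) = 7.166 × 10⁻⁸ m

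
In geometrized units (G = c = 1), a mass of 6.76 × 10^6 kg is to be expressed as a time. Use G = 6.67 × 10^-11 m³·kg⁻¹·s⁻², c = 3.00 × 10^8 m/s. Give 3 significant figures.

1.67 × 10^-29 s

Mass → time via G/c³.
6.76 × 10^6 kg × (G/c³) = 1.67 × 10^-29 s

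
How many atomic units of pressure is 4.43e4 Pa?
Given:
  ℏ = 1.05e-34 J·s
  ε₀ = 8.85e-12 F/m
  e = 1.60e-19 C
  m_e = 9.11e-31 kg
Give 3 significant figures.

1.47e-9

atomic unit of pressure: P_au = E_h/a₀³ = m_e⁴e¹⁰/((4πε₀)⁵ℏ⁸) = 3.01e13 Pa.
4.43e4 / 3.01e13 = 1.47e-9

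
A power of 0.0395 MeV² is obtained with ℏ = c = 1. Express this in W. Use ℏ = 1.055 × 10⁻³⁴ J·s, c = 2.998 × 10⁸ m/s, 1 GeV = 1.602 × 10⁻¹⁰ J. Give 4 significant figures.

9.609 × 10⁶ W

Power is [E]/[T] = [E]²/ℏ.
1 GeV² → 1/ℏ × (1 GeV in J)² = 2.433 × 10¹⁴ W.
Convert the energy scale: 0.0395 MeV² = 3.95 × 10⁻⁸ GeV².
Result: 3.95 × 10⁻⁸ × 2.433 × 10¹⁴ = 9.609 × 10⁶ W.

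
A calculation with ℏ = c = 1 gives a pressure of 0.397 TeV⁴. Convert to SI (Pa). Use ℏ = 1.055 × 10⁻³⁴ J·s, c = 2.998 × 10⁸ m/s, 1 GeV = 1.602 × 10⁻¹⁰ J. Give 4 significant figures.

8.264 × 10⁴⁸ Pa

Pressure is [E]/[L]³ = [E]⁴/(ℏc)³.
1 GeV⁴ → 1/(ℏc)³ × (1 GeV in J)⁴ = 2.082 × 10³⁷ Pa.
Convert the energy scale: 0.397 TeV⁴ = 3.97 × 10¹¹ GeV⁴.
Result: 3.97 × 10¹¹ × 2.082 × 10³⁷ = 8.264 × 10⁴⁸ Pa.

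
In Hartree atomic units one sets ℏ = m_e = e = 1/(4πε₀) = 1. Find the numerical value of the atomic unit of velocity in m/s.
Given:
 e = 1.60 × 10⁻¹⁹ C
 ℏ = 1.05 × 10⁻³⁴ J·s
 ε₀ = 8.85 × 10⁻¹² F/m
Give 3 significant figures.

2.19 × 10⁶ m/s

v_au = e²/(4πε₀ℏ)
  = 2.56 × 10⁻³⁸ / 1.17 × 10⁻⁴⁴
  = 2.19 × 10⁶ m/s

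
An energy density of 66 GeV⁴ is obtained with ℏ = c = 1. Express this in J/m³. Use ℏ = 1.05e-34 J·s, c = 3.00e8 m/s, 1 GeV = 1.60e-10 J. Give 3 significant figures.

[E]/[L]³ = [E]⁴/(ℏc)³; restore (ℏc)⁻³.
1 GeV⁴ → 1/(ℏc)³ × (1 GeV in J)⁴ = 2.10e37 J/m³.
Result: 66 × 2.10e37 = 1.38e39 J/m³.

1.38e39 J/m³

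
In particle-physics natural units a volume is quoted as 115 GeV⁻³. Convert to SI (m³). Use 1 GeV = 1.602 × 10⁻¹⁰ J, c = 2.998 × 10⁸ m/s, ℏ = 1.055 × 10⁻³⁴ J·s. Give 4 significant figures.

8.850 × 10⁻⁴⁶ m³

Volume is [L]³ = [E]⁻³·(ℏc)³.
1 GeV⁻³ → (ℏc)³ × (1 GeV in J)⁻³ = 7.696 × 10⁻⁴⁸ m³.
Result: 115 × 7.696 × 10⁻⁴⁸ = 8.850 × 10⁻⁴⁶ m³.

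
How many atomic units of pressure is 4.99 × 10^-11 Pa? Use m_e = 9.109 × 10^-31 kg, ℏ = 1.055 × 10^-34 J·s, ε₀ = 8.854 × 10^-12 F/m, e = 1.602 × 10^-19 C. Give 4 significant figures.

1.704 × 10^-24

atomic unit of pressure: P_au = E_h/a₀³ = m_e⁴e¹⁰/((4πε₀)⁵ℏ⁸) = 2.929 × 10^13 Pa.
4.99 × 10^-11 / 2.929 × 10^13 = 1.704 × 10^-24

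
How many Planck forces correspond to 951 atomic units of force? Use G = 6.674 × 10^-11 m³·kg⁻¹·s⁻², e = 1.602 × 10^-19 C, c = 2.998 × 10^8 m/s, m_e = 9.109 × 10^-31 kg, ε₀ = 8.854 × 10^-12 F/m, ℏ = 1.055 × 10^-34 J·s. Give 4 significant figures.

6.458 × 10^-49

atomic unit of force: F_au = E_h/a₀ = m_e²e⁶/((4πε₀)³ℏ⁴) = 8.220 × 10^-8 N
Planck force: F_P = c⁴/G = 1.210 × 10^44 N
951 × 8.220 × 10^-8 / 1.210 × 10^44 = 6.458 × 10^-49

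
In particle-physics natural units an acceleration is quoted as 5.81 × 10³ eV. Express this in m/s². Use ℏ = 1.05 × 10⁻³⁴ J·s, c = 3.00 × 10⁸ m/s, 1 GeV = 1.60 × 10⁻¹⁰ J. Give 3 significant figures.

2.66 × 10²⁷ m/s²

Acceleration is [L]/[T]² = c·[E]/ℏ.
1 GeV → c/ℏ × (1 GeV in J) = 4.57 × 10³² m/s².
Convert the energy scale: 5.81 × 10³ eV = 5.81 × 10⁻⁶ GeV.
Result: 5.81 × 10⁻⁶ × 4.57 × 10³² = 2.66 × 10²⁷ m/s².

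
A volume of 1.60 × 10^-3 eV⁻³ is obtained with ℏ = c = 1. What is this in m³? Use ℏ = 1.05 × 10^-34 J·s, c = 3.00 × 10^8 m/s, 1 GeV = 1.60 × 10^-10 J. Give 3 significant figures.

1.22 × 10^-23 m³

Volume is [L]³ = [E]⁻³·(ℏc)³.
1 GeV⁻³ → (ℏc)³ × (1 GeV in J)⁻³ = 7.63 × 10^-48 m³.
Convert the energy scale: 1.60 × 10^-3 eV⁻³ = 1.60 × 10^24 GeV⁻³.
Result: 1.60 × 10^24 × 7.63 × 10^-48 = 1.22 × 10^-23 m³.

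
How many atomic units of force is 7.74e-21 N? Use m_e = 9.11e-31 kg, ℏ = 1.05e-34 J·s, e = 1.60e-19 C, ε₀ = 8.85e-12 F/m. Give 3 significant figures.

atomic unit of force: F_au = E_h/a₀ = m_e²e⁶/((4πε₀)³ℏ⁴) = 8.33e-8 N.
7.74e-21 / 8.33e-8 = 9.29e-14

9.29e-14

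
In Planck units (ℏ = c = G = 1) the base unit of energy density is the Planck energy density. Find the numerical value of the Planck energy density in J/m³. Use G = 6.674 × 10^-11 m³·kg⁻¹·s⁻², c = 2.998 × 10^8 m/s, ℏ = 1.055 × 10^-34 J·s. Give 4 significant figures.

u_P = c⁷/(ℏG²)
  = 2.177 × 10^59 / 4.699 × 10^-55
  = 4.632 × 10^113 J/m³

4.632 × 10^113 J/m³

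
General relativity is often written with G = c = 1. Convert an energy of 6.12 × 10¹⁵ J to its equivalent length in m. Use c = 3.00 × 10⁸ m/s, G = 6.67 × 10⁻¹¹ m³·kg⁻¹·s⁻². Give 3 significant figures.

Energy → length via G/c⁴.
6.12 × 10¹⁵ J × (G/c⁴) = 5.04 × 10⁻²⁹ m

5.04 × 10⁻²⁹ m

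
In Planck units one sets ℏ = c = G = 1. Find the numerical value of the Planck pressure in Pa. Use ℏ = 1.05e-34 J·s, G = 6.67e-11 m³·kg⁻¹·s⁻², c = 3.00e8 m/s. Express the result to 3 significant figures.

4.68e113 Pa

p_P = c⁷/(ℏG²)
  = 2.19e59 / 4.67e-55
  = 4.68e113 Pa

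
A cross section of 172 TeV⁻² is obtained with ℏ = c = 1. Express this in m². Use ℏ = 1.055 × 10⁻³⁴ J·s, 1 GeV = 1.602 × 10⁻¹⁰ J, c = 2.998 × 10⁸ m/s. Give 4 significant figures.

6.705 × 10⁻³⁶ m²

Area is [L]² = [E]⁻²·(ℏc)²; restore (ℏc)².
1 GeV⁻² → (ℏc)² × (1 GeV in J)⁻² = 3.898 × 10⁻³² m².
Convert the energy scale: 172 TeV⁻² = 1.72 × 10⁻⁴ GeV⁻².
Result: 1.72 × 10⁻⁴ × 3.898 × 10⁻³² = 6.705 × 10⁻³⁶ m².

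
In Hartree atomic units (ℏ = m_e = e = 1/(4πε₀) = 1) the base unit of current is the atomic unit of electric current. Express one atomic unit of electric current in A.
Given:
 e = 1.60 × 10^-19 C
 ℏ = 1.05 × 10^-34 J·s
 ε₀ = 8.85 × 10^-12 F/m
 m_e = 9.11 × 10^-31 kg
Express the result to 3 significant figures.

I_au = e E_h/ℏ = m_e e⁵/((4πε₀)²ℏ³)
E_h = 4.38 × 10^-18 J
e·E_h/ℏ = 6.67 × 10^-3 A

6.67 × 10^-3 A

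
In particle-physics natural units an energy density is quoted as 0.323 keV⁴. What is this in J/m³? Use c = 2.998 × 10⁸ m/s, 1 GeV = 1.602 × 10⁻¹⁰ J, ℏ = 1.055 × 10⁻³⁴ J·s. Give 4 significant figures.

6.724 × 10¹² J/m³

[E]/[L]³ = [E]⁴/(ℏc)³; restore (ℏc)⁻³.
1 GeV⁴ → 1/(ℏc)³ × (1 GeV in J)⁴ = 2.082 × 10³⁷ J/m³.
Convert the energy scale: 0.323 keV⁴ = 3.23 × 10⁻²⁵ GeV⁴.
Result: 3.23 × 10⁻²⁵ × 2.082 × 10³⁷ = 6.724 × 10¹² J/m³.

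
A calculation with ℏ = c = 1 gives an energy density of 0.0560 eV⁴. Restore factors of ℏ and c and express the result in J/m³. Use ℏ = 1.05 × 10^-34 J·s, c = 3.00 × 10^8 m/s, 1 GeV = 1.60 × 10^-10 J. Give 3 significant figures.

1.17 J/m³

[E]/[L]³ = [E]⁴/(ℏc)³; restore (ℏc)⁻³.
1 GeV⁴ → 1/(ℏc)³ × (1 GeV in J)⁴ = 2.10 × 10^37 J/m³.
Convert the energy scale: 0.0560 eV⁴ = 5.60 × 10^-38 GeV⁴.
Result: 5.60 × 10^-38 × 2.10 × 10^37 = 1.17 J/m³.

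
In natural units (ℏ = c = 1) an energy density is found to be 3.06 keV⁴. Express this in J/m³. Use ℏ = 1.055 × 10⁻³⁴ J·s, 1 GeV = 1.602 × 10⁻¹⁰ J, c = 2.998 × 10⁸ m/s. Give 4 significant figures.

[E]/[L]³ = [E]⁴/(ℏc)³; restore (ℏc)⁻³.
1 GeV⁴ → 1/(ℏc)³ × (1 GeV in J)⁴ = 2.082 × 10³⁷ J/m³.
Convert the energy scale: 3.06 keV⁴ = 3.06 × 10⁻²⁴ GeV⁴.
Result: 3.06 × 10⁻²⁴ × 2.082 × 10³⁷ = 6.370 × 10¹³ J/m³.

6.370 × 10¹³ J/m³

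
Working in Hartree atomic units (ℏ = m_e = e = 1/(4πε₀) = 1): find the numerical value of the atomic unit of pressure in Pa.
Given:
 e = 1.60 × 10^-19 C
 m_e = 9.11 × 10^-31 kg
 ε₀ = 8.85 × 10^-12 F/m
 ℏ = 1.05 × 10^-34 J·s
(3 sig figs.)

The unique combination of the constants set to 1 with dimensions of pressure is P_au = E_h/a₀³ = m_e⁴e¹⁰/((4πε₀)⁵ℏ⁸).
E_h = 4.38 × 10^-18 J
a₀ = 5.26 × 10^-11 m
E_h/a₀³ = 3.01 × 10^13 Pa

3.01 × 10^13 Pa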